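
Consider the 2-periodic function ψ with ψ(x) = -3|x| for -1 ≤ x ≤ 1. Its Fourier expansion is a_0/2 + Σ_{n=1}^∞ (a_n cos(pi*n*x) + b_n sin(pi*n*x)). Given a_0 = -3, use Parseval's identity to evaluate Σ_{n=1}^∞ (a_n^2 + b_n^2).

Parseval: a_0^2/2 + Σ_{n≥1} (a_n^2+b_n^2) = ∫_{-1}^{1} ψ(x)^2 dx = 6.
Subtract a_0^2/2 = 9/2: Σ (a_n^2+b_n^2) = 3/2.

3/2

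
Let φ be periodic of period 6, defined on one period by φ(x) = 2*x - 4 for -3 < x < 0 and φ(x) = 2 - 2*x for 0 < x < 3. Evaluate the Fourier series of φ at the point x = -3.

-7

At x = -3 the one-sided limits are φ(-3^-) = -4 and φ(-3^+) = -10.
By Dirichlet's theorem the series converges to their average, [(-4) + (-10)]/2 = -7.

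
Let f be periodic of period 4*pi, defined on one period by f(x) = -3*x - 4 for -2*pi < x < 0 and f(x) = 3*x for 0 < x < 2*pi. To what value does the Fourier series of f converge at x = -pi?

-4 + 3*pi

f is continuous at x = -pi with value -4 + 3*pi, so the series converges to -4 + 3*pi there.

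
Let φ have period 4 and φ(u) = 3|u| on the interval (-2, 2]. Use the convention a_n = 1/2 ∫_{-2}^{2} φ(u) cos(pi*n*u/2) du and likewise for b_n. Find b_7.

0

b_7 = 1/2 ∫_{-2}^{2} φ(u) sin(7*pi*u/2) du.
φ is even and sin(7*pi*u/2) is odd, so the integrand is odd over a symmetric interval and the integral vanishes.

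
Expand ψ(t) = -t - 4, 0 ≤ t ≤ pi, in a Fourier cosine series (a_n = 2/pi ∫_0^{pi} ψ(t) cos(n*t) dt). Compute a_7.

a_7 = 2/pi ∫_0^{pi} (-t - 4) cos(7*t) dt.
Integrating by parts (boundary term plus one more integral), an antiderivative of (-t - 4) cos(7*t) is -t*sin(7*t)/7 - 4*sin(7*t)/7 - cos(7*t)/49; evaluating from 0 to pi: ∫_{0}^{pi} (-t - 4) cos(7*t) dt = (1/49) - (-1/49) = 2/49.
Hence a_7 = (2/pi)·(2/49) = 4/(49*pi).

4/(49*pi)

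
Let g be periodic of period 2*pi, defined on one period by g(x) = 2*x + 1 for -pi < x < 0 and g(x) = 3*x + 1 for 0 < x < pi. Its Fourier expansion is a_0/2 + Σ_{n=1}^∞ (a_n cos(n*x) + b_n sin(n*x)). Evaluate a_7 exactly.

-2/(49*pi)

a_7 = 1/pi ∫_{-pi}^{pi} g(x) cos(7*x) dx.
Split the integral at the breakpoints.
Integrating by parts (boundary term plus one more integral), an antiderivative of (2*x + 1) cos(7*x) is 2*x*sin(7*x)/7 + sin(7*x)/7 + 2*cos(7*x)/49; evaluating from -pi to 0: ∫_{-pi}^{0} (2*x + 1) cos(7*x) dx = (2/49) - (-2/49) = 4/49.
Integrating by parts (boundary term plus one more integral), an antiderivative of (3*x + 1) cos(7*x) is 3*x*sin(7*x)/7 + sin(7*x)/7 + 3*cos(7*x)/49; evaluating from 0 to pi: ∫_{0}^{pi} (3*x + 1) cos(7*x) dx = (-3/49) - (3/49) = -6/49.
Summing the pieces and multiplying by (1/pi) gives a_7 = -2/(49*pi).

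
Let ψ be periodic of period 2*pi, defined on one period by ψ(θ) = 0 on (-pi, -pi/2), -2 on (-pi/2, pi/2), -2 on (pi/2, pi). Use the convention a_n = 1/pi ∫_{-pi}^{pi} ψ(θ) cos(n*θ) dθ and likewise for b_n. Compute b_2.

2/pi

b_2 = 1/pi ∫_{-pi}^{pi} ψ(θ) sin(2*θ) dθ.
Split the integral at the breakpoints.
∫_{-pi}^{-pi/2} (0) sin(2*θ) dθ = 0.
Directly, an antiderivative of (-2) sin(2*θ) is cos(2*θ); evaluating from -pi/2 to pi/2: ∫_{-pi/2}^{pi/2} (-2) sin(2*θ) dθ = (-1) - (-1) = 0.
Directly, an antiderivative of (-2) sin(2*θ) is cos(2*θ); evaluating from pi/2 to pi: ∫_{pi/2}^{pi} (-2) sin(2*θ) dθ = (1) - (-1) = 2.
Summing the pieces and multiplying by (1/pi) gives b_2 = 2/pi.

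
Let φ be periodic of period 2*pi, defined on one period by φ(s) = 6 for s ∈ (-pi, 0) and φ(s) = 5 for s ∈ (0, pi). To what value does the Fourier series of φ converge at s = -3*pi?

s = -3*pi differs from s = -pi by -1 full period(s), and the series is 2*pi-periodic.
At s = -pi the one-sided limits are φ(-pi^-) = 5 and φ(-pi^+) = 6.
By Dirichlet's theorem the series converges to their average, [(5) + (6)]/2 = 11/2.

11/2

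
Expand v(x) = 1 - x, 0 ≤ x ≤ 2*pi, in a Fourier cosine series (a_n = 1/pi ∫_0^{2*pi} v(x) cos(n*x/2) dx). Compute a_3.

a_3 = 1/pi ∫_0^{2*pi} (1 - x) cos(3*x/2) dx.
Integrating by parts (boundary term plus one more integral), an antiderivative of (1 - x) cos(3*x/2) is -2*x*sin(3*x/2)/3 + 2*sin(3*x/2)/3 - 4*cos(3*x/2)/9; evaluating from 0 to 2*pi: ∫_{0}^{2*pi} (1 - x) cos(3*x/2) dx = (4/9) - (-4/9) = 8/9.
Hence a_3 = (1/pi)·(8/9) = 8/(9*pi).

8/(9*pi)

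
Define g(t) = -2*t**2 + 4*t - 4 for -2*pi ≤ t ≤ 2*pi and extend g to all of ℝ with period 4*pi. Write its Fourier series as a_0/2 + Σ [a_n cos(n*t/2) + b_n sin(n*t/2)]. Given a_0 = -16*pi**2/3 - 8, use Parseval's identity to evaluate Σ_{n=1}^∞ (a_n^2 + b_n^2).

128*pi**2*(15 + 4*pi**2)/45

Parseval: a_0^2/2 + Σ_{n≥1} (a_n^2+b_n^2) = (1/(2*pi)) ∫_{-2*pi}^{2*pi} g(t)^2 dt = 32 + 256*pi**2/3 + 128*pi**4/5.
Subtract a_0^2/2 = 32*(3 + 2*pi**2)**2/9: Σ (a_n^2+b_n^2) = 128*pi**2*(15 + 4*pi**2)/45.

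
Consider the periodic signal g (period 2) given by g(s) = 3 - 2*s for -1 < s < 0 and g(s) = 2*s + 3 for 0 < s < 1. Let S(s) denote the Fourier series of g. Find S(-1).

5

s = -1 differs from s = 1 by -1 full period(s), and the series is 2-periodic.
g is continuous at s = 1 with value 5, so the series converges to 5 there.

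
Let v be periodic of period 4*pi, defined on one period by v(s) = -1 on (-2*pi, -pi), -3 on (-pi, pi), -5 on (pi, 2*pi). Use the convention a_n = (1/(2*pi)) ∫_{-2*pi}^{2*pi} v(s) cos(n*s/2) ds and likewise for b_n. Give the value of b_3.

-4/(3*pi)

b_3 = (1/(2*pi)) ∫_{-2*pi}^{2*pi} v(s) sin(3*s/2) ds.
Split the integral at the breakpoints.
Directly, an antiderivative of (-1) sin(3*s/2) is 2*cos(3*s/2)/3; evaluating from -2*pi to -pi: ∫_{-2*pi}^{-pi} (-1) sin(3*s/2) ds = (0) - (-2/3) = 2/3.
Directly, an antiderivative of (-3) sin(3*s/2) is 2*cos(3*s/2); evaluating from -pi to pi: ∫_{-pi}^{pi} (-3) sin(3*s/2) ds = (0) - (0) = 0.
Directly, an antiderivative of (-5) sin(3*s/2) is 10*cos(3*s/2)/3; evaluating from pi to 2*pi: ∫_{pi}^{2*pi} (-5) sin(3*s/2) ds = (-10/3) - (0) = -10/3.
Summing the pieces and multiplying by (1/(2*pi)) gives b_3 = -4/(3*pi).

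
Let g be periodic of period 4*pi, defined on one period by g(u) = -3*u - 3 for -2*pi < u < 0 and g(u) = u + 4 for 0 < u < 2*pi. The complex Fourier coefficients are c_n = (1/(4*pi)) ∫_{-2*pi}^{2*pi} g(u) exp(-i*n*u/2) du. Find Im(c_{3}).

(-7 + 2*pi)/(3*pi)

Since g is real-valued, Im(c_{3}) = -(1/(4*pi)) ∫_{-2*pi}^{2*pi} g(u) sin(3*u/2) du = -b_{3}/2.
Split the integral at the breakpoints.
Integrating by parts (boundary term plus one more integral), an antiderivative of (-3*u - 3) sin(3*u/2) is 2*u*cos(3*u/2) - 4*sin(3*u/2)/3 + 2*cos(3*u/2); evaluating from -2*pi to 0: ∫_{-2*pi}^{0} (-3*u - 3) sin(3*u/2) du = (2) - (-2 + 4*pi) = 4 - 4*pi.
Integrating by parts (boundary term plus one more integral), an antiderivative of (u + 4) sin(3*u/2) is -2*u*cos(3*u/2)/3 + 4*sin(3*u/2)/9 - 8*cos(3*u/2)/3; evaluating from 0 to 2*pi: ∫_{0}^{2*pi} (u + 4) sin(3*u/2) du = (8/3 + 4*pi/3) - (-8/3) = 4*pi/3 + 16/3.
So ∫_{-2*pi}^{2*pi} g(u) sin(3*u/2) du = 28/3 - 8*pi/3.
Hence Im(c_{3}) = (-1/(4*pi))·(28/3 - 8*pi/3) = (-7 + 2*pi)/(3*pi).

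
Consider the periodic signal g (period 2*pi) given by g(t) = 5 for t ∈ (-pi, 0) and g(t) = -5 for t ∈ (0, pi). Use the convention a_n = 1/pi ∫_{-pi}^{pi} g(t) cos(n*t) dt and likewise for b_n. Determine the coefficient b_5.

-4/pi

b_5 = 1/pi ∫_{-pi}^{pi} g(t) sin(5*t) dt.
g is odd and sin(5*t) is odd, so the integrand is even and b_5 = 2/pi ∫_0^{pi} g(t) sin(5*t) dt.
Directly, an antiderivative of (-5) sin(5*t) is cos(5*t); evaluating from 0 to pi: ∫_{0}^{pi} (-5) sin(5*t) dt = (-1) - (1) = -2.
Hence b_5 = (2/pi)·(-2) = -4/pi.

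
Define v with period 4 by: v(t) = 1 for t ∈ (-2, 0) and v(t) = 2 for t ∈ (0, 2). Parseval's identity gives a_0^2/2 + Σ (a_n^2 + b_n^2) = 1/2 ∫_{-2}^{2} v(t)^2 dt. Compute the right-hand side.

5

1/2 ∫_{-2}^{2} v(t)^2 dt = 1/2 · (10) = 5.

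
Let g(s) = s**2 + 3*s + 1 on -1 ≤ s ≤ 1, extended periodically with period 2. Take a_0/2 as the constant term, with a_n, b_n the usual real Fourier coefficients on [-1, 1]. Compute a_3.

-4/(9*pi**2)

a_3 = ∫_{-1}^{1} g(s) cos(3*pi*s) ds.
Integrating by parts twice (tabular method), an antiderivative of (s**2 + 3*s + 1) cos(3*pi*s) is s**2*sin(3*pi*s)/(3*pi) + s*sin(3*pi*s)/pi + 2*s*cos(3*pi*s)/(9*pi**2) - 2*sin(3*pi*s)/(27*pi**3) + sin(3*pi*s)/(3*pi) + cos(3*pi*s)/(3*pi**2); evaluating from -1 to 1: ∫_{-1}^{1} (s**2 + 3*s + 1) cos(3*pi*s) ds = (-5/(9*pi**2)) - (-1/(9*pi**2)) = -4/(9*pi**2).
Hence a_3 = -4/(9*pi**2).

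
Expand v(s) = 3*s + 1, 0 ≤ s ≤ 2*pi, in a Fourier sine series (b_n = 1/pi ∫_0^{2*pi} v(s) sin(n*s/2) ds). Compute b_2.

-6

b_2 = 1/pi ∫_0^{2*pi} (3*s + 1) sin(s) ds.
Integrating by parts (boundary term plus one more integral), an antiderivative of (3*s + 1) sin(s) is -3*s*cos(s) + 3*sin(s) - cos(s); evaluating from 0 to 2*pi: ∫_{0}^{2*pi} (3*s + 1) sin(s) ds = (-6*pi - 1) - (-1) = -6*pi.
Hence b_2 = (1/pi)·(-6*pi) = -6.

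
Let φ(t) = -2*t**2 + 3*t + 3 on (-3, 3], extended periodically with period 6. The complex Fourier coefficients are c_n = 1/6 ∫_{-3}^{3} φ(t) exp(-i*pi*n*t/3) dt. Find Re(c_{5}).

36/(25*pi**2)

Since φ is real-valued, Re(c_{5}) = 1/6 ∫_{-3}^{3} φ(t) cos(5*pi*t/3) dt = a_{5}/2.
Integrating by parts twice (tabular method), an antiderivative of (-2*t**2 + 3*t + 3) cos(5*pi*t/3) is -6*t**2*sin(5*pi*t/3)/(5*pi) + 9*t*sin(5*pi*t/3)/(5*pi) - 36*t*cos(5*pi*t/3)/(25*pi**2) + 108*sin(5*pi*t/3)/(125*pi**3) + 9*sin(5*pi*t/3)/(5*pi) + 27*cos(5*pi*t/3)/(25*pi**2); evaluating from -3 to 3: ∫_{-3}^{3} (-2*t**2 + 3*t + 3) cos(5*pi*t/3) dt = (81/(25*pi**2)) - (-27/(5*pi**2)) = 216/(25*pi**2).
Hence Re(c_{5}) = (1/6)·(216/(25*pi**2)) = 36/(25*pi**2).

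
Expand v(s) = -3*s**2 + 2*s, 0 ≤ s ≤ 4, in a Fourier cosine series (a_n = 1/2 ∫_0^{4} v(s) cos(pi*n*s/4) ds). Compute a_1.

160/pi**2

a_1 = 1/2 ∫_0^{4} (-3*s**2 + 2*s) cos(pi*s/4) ds.
Integrating by parts twice (tabular method), an antiderivative of (-3*s**2 + 2*s) cos(pi*s/4) is -12*s**2*sin(pi*s/4)/pi + 8*s*sin(pi*s/4)/pi - 96*s*cos(pi*s/4)/pi**2 + 384*sin(pi*s/4)/pi**3 + 32*cos(pi*s/4)/pi**2; evaluating from 0 to 4: ∫_{0}^{4} (-3*s**2 + 2*s) cos(pi*s/4) ds = (352/pi**2) - (32/pi**2) = 320/pi**2.
Hence a_1 = (1/2)·(320/pi**2) = 160/pi**2.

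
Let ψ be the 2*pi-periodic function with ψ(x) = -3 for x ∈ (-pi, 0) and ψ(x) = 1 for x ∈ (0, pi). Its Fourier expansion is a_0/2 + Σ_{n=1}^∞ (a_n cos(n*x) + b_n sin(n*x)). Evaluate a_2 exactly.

0

a_2 = 1/pi ∫_{-pi}^{pi} ψ(x) cos(2*x) dx.
Split the integral at the breakpoints.
Directly, an antiderivative of (-3) cos(2*x) is -3*sin(2*x)/2; evaluating from -pi to 0: ∫_{-pi}^{0} (-3) cos(2*x) dx = (0) - (0) = 0.
Directly, an antiderivative of (1) cos(2*x) is sin(2*x)/2; evaluating from 0 to pi: ∫_{0}^{pi} (1) cos(2*x) dx = (0) - (0) = 0.
Summing the pieces and multiplying by (1/pi) gives a_2 = 0.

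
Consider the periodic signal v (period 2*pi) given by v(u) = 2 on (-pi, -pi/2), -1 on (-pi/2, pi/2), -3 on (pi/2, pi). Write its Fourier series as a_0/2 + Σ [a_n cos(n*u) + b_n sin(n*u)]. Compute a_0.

a_0 = 1/pi ∫_{-pi}^{pi} v(u) du = 1/pi · (-3*pi/2) = -3/2.

-3/2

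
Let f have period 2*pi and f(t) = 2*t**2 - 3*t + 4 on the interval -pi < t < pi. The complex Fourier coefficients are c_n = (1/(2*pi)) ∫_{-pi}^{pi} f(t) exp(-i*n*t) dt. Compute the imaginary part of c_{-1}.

-3

Since f is real-valued, Im(c_{-1}) = -(1/(2*pi)) ∫_{-pi}^{pi} f(t) sin(-t) dt = b_{1}/2.
Integrating by parts twice (tabular method), an antiderivative of (2*t**2 - 3*t + 4) sin(-t) is 2*t**2*cos(t) - 4*t*sin(t) - 3*t*cos(t) + 3*sin(t); evaluating from -pi to pi: ∫_{-pi}^{pi} (2*t**2 - 3*t + 4) sin(-t) dt = (pi*(3 - 2*pi)) - (-pi*(3 + 2*pi)) = 6*pi.
Hence Im(c_{-1}) = (-1/(2*pi))·(6*pi) = -3.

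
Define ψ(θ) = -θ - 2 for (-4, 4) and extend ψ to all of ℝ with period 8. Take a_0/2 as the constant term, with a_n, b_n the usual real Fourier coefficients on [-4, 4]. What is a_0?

a_0 = 1/4 ∫_{-4}^{4} ψ(θ) dθ = 1/4 · (-16) = -4.

-4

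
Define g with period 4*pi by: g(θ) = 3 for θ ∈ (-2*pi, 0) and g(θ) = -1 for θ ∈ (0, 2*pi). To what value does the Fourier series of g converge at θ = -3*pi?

-1

θ = -3*pi differs from θ = pi by -1 full period(s), and the series is 4*pi-periodic.
g is continuous at θ = pi with value -1, so the series converges to -1 there.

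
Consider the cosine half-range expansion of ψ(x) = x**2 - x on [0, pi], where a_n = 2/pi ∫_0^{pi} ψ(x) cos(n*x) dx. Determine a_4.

a_4 = 2/pi ∫_0^{pi} (x**2 - x) cos(4*x) dx.
Integrating by parts twice (tabular method), an antiderivative of (x**2 - x) cos(4*x) is x**2*sin(4*x)/4 - x*sin(4*x)/4 + x*cos(4*x)/8 - sin(4*x)/32 - cos(4*x)/16; evaluating from 0 to pi: ∫_{0}^{pi} (x**2 - x) cos(4*x) dx = (-1/16 + pi/8) - (-1/16) = pi/8.
Hence a_4 = (2/pi)·(pi/8) = 1/4.

1/4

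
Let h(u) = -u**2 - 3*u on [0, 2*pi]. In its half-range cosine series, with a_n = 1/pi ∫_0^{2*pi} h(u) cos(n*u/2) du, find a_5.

a_5 = 1/pi ∫_0^{2*pi} (-u**2 - 3*u) cos(5*u/2) du.
Integrating by parts twice (tabular method), an antiderivative of (-u**2 - 3*u) cos(5*u/2) is -2*u**2*sin(5*u/2)/5 - 6*u*sin(5*u/2)/5 - 8*u*cos(5*u/2)/25 + 16*sin(5*u/2)/125 - 12*cos(5*u/2)/25; evaluating from 0 to 2*pi: ∫_{0}^{2*pi} (-u**2 - 3*u) cos(5*u/2) du = (12/25 + 16*pi/25) - (-12/25) = 24/25 + 16*pi/25.
Hence a_5 = (1/pi)·(24/25 + 16*pi/25) = 8*(3 + 2*pi)/(25*pi).

8*(3 + 2*pi)/(25*pi)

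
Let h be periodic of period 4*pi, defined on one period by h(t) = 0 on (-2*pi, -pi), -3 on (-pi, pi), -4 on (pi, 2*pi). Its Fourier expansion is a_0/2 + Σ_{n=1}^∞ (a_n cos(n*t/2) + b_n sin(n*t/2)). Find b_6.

4/(3*pi)

b_6 = (1/(2*pi)) ∫_{-2*pi}^{2*pi} h(t) sin(3*t) dt.
Split the integral at the breakpoints.
∫_{-2*pi}^{-pi} (0) sin(3*t) dt = 0.
Directly, an antiderivative of (-3) sin(3*t) is cos(3*t); evaluating from -pi to pi: ∫_{-pi}^{pi} (-3) sin(3*t) dt = (-1) - (-1) = 0.
Directly, an antiderivative of (-4) sin(3*t) is 4*cos(3*t)/3; evaluating from pi to 2*pi: ∫_{pi}^{2*pi} (-4) sin(3*t) dt = (4/3) - (-4/3) = 8/3.
Summing the pieces and multiplying by (1/(2*pi)) gives b_6 = 4/(3*pi).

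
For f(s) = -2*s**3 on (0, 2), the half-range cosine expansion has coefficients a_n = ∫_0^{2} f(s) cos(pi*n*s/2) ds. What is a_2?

-24/pi**2

a_2 = ∫_0^{2} (-2*s**3) cos(pi*s) ds.
Integrating by parts three times (tabular method), an antiderivative of (-2*s**3) cos(pi*s) is -2*s**3*sin(pi*s)/pi - 6*s**2*cos(pi*s)/pi**2 + 12*s*sin(pi*s)/pi**3 + 12*cos(pi*s)/pi**4; evaluating from 0 to 2: ∫_{0}^{2} (-2*s**3) cos(pi*s) ds = (12*(1 - 2*pi**2)/pi**4) - (12/pi**4) = -24/pi**2.
Hence a_2 = -24/pi**2.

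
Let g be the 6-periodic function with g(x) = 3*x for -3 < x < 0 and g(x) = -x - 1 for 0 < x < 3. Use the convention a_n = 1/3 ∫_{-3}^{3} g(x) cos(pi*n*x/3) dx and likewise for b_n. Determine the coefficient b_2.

-3/pi

b_2 = 1/3 ∫_{-3}^{3} g(x) sin(2*pi*x/3) dx.
Split the integral at the breakpoints.
Integrating by parts (boundary term plus one more integral), an antiderivative of (3*x) sin(2*pi*x/3) is -9*x*cos(2*pi*x/3)/(2*pi) + 27*sin(2*pi*x/3)/(4*pi**2); evaluating from -3 to 0: ∫_{-3}^{0} (3*x) sin(2*pi*x/3) dx = (0) - (27/(2*pi)) = -27/(2*pi).
Integrating by parts (boundary term plus one more integral), an antiderivative of (-x - 1) sin(2*pi*x/3) is 3*x*cos(2*pi*x/3)/(2*pi) - 9*sin(2*pi*x/3)/(4*pi**2) + 3*cos(2*pi*x/3)/(2*pi); evaluating from 0 to 3: ∫_{0}^{3} (-x - 1) sin(2*pi*x/3) dx = (6/pi) - (3/(2*pi)) = 9/(2*pi).
Summing the pieces and multiplying by (1/3) gives b_2 = -3/pi.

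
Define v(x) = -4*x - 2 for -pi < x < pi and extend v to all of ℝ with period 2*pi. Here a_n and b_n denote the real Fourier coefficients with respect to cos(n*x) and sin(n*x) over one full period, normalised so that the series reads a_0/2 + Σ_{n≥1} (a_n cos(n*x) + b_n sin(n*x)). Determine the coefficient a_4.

a_4 = 1/pi ∫_{-pi}^{pi} v(x) cos(4*x) dx.
Integrating by parts (boundary term plus one more integral), an antiderivative of (-4*x - 2) cos(4*x) is -x*sin(4*x) - sin(4*x)/2 - cos(4*x)/4; evaluating from -pi to pi: ∫_{-pi}^{pi} (-4*x - 2) cos(4*x) dx = (-1/4) - (-1/4) = 0.
Hence a_4 = (1/pi)·(0) = 0.

0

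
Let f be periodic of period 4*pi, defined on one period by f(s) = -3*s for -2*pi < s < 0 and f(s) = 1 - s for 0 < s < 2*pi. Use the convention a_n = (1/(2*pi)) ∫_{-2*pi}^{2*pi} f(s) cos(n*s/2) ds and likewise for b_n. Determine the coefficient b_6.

b_6 = (1/(2*pi)) ∫_{-2*pi}^{2*pi} f(s) sin(3*s) ds.
Split the integral at the breakpoints.
Integrating by parts (boundary term plus one more integral), an antiderivative of (-3*s) sin(3*s) is s*cos(3*s) - sin(3*s)/3; evaluating from -2*pi to 0: ∫_{-2*pi}^{0} (-3*s) sin(3*s) ds = (0) - (-2*pi) = 2*pi.
Integrating by parts (boundary term plus one more integral), an antiderivative of (1 - s) sin(3*s) is s*cos(3*s)/3 - sin(3*s)/9 - cos(3*s)/3; evaluating from 0 to 2*pi: ∫_{0}^{2*pi} (1 - s) sin(3*s) ds = (-1/3 + 2*pi/3) - (-1/3) = 2*pi/3.
Summing the pieces and multiplying by (1/(2*pi)) gives b_6 = 4/3.

4/3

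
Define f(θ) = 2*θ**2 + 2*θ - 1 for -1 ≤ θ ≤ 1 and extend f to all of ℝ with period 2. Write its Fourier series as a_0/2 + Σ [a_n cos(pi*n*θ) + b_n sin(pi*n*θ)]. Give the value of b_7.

b_7 = ∫_{-1}^{1} f(θ) sin(7*pi*θ) dθ.
Integrating by parts twice (tabular method), an antiderivative of (2*θ**2 + 2*θ - 1) sin(7*pi*θ) is -2*θ**2*cos(7*pi*θ)/(7*pi) + 4*θ*sin(7*pi*θ)/(49*pi**2) - 2*θ*cos(7*pi*θ)/(7*pi) + 2*sin(7*pi*θ)/(49*pi**2) + 4*cos(7*pi*θ)/(343*pi**3) + cos(7*pi*θ)/(7*pi); evaluating from -1 to 1: ∫_{-1}^{1} (2*θ**2 + 2*θ - 1) sin(7*pi*θ) dθ = ((-4 + 147*pi**2)/(343*pi**3)) - ((-49*pi**2 - 4)/(343*pi**3)) = 4/(7*pi).
Hence b_7 = 4/(7*pi).

4/(7*pi)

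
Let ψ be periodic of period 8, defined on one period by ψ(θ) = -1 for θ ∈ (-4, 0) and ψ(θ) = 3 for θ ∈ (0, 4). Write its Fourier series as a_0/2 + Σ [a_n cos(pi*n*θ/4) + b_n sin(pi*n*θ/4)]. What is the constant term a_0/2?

1

a_0 = 1/4 ∫_{-4}^{4} ψ(θ) dθ = 1/4 · (8) = 2.
So the constant term a_0/2 = 1.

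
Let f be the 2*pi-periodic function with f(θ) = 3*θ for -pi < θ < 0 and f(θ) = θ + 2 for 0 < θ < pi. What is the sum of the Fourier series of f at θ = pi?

1 - pi

At θ = pi the one-sided limits are f(pi^-) = 2 + pi and f(pi^+) = -3*pi.
By Dirichlet's theorem the series converges to their average, [(2 + pi) + (-3*pi)]/2 = 1 - pi.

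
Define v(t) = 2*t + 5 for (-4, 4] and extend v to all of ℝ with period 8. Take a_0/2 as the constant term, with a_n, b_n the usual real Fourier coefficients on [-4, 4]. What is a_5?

0

a_5 = 1/4 ∫_{-4}^{4} v(t) cos(5*pi*t/4) dt.
Integrating by parts (boundary term plus one more integral), an antiderivative of (2*t + 5) cos(5*pi*t/4) is 8*t*sin(5*pi*t/4)/(5*pi) + 4*sin(5*pi*t/4)/pi + 32*cos(5*pi*t/4)/(25*pi**2); evaluating from -4 to 4: ∫_{-4}^{4} (2*t + 5) cos(5*pi*t/4) dt = (-32/(25*pi**2)) - (-32/(25*pi**2)) = 0.
Hence a_5 = (1/4)·(0) = 0.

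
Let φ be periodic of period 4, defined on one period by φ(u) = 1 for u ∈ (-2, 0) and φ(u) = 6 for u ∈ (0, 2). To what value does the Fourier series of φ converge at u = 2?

7/2

u = 2 differs from u = -2 by 1 full period(s), and the series is 4-periodic.
At u = -2 the one-sided limits are φ(-2^-) = 6 and φ(-2^+) = 1.
By Dirichlet's theorem the series converges to their average, [(6) + (1)]/2 = 7/2.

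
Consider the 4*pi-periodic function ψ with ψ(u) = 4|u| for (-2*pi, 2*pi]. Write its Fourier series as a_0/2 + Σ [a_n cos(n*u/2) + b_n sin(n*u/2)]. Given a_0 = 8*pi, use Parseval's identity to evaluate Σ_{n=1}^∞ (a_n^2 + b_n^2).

32*pi**2/3

Parseval: a_0^2/2 + Σ_{n≥1} (a_n^2+b_n^2) = (1/(2*pi)) ∫_{-2*pi}^{2*pi} ψ(u)^2 du = 128*pi**2/3.
Subtract a_0^2/2 = 32*pi**2: Σ (a_n^2+b_n^2) = 32*pi**2/3.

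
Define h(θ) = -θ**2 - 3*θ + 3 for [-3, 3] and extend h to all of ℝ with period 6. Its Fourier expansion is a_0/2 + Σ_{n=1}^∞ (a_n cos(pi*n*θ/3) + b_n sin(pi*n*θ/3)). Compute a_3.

a_3 = 1/3 ∫_{-3}^{3} h(θ) cos(pi*θ) dθ.
Integrating by parts twice (tabular method), an antiderivative of (-θ**2 - 3*θ + 3) cos(pi*θ) is -θ**2*sin(pi*θ)/pi - 3*θ*sin(pi*θ)/pi - 2*θ*cos(pi*θ)/pi**2 + 2*sin(pi*θ)/pi**3 + 3*sin(pi*θ)/pi - 3*cos(pi*θ)/pi**2; evaluating from -3 to 3: ∫_{-3}^{3} (-θ**2 - 3*θ + 3) cos(pi*θ) dθ = (9/pi**2) - (-3/pi**2) = 12/pi**2.
Hence a_3 = (1/3)·(12/pi**2) = 4/pi**2.

4/pi**2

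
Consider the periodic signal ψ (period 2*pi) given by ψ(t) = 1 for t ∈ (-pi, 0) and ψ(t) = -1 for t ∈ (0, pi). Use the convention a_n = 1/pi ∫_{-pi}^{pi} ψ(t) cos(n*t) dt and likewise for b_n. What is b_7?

b_7 = 1/pi ∫_{-pi}^{pi} ψ(t) sin(7*t) dt.
ψ is odd and sin(7*t) is odd, so the integrand is even and b_7 = 2/pi ∫_0^{pi} ψ(t) sin(7*t) dt.
Directly, an antiderivative of (-1) sin(7*t) is cos(7*t)/7; evaluating from 0 to pi: ∫_{0}^{pi} (-1) sin(7*t) dt = (-1/7) - (1/7) = -2/7.
Hence b_7 = (2/pi)·(-2/7) = -4/(7*pi).

-4/(7*pi)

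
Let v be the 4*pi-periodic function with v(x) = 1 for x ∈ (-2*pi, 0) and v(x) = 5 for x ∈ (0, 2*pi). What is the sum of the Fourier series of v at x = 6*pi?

x = 6*pi differs from x = -2*pi by 2 full period(s), and the series is 4*pi-periodic.
At x = -2*pi the one-sided limits are v(-2*pi^-) = 5 and v(-2*pi^+) = 1.
By Dirichlet's theorem the series converges to their average, [(5) + (1)]/2 = 3.

3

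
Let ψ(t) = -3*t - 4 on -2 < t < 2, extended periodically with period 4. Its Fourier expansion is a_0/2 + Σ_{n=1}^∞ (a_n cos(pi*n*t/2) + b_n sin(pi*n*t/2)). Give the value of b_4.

3/pi

b_4 = 1/2 ∫_{-2}^{2} ψ(t) sin(2*pi*t) dt.
Integrating by parts (boundary term plus one more integral), an antiderivative of (-3*t - 4) sin(2*pi*t) is 3*t*cos(2*pi*t)/(2*pi) - 3*sin(2*pi*t)/(4*pi**2) + 2*cos(2*pi*t)/pi; evaluating from -2 to 2: ∫_{-2}^{2} (-3*t - 4) sin(2*pi*t) dt = (5/pi) - (-1/pi) = 6/pi.
Hence b_4 = (1/2)·(6/pi) = 3/pi.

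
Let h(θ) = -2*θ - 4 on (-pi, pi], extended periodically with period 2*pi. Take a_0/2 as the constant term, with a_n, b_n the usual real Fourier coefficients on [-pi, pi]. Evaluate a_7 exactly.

a_7 = 1/pi ∫_{-pi}^{pi} h(θ) cos(7*θ) dθ.
Integrating by parts (boundary term plus one more integral), an antiderivative of (-2*θ - 4) cos(7*θ) is -2*θ*sin(7*θ)/7 - 4*sin(7*θ)/7 - 2*cos(7*θ)/49; evaluating from -pi to pi: ∫_{-pi}^{pi} (-2*θ - 4) cos(7*θ) dθ = (2/49) - (2/49) = 0.
Hence a_7 = (1/pi)·(0) = 0.

0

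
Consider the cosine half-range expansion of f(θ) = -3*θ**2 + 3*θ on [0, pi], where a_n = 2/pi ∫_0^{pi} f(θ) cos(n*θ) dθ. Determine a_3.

4*(-1 + pi)/(3*pi)

a_3 = 2/pi ∫_0^{pi} (-3*θ**2 + 3*θ) cos(3*θ) dθ.
Integrating by parts twice (tabular method), an antiderivative of (-3*θ**2 + 3*θ) cos(3*θ) is -θ**2*sin(3*θ) + θ*sin(3*θ) - 2*θ*cos(3*θ)/3 + 2*sin(3*θ)/9 + cos(3*θ)/3; evaluating from 0 to pi: ∫_{0}^{pi} (-3*θ**2 + 3*θ) cos(3*θ) dθ = (-1/3 + 2*pi/3) - (1/3) = -2/3 + 2*pi/3.
Hence a_3 = (2/pi)·(-2/3 + 2*pi/3) = 4*(-1 + pi)/(3*pi).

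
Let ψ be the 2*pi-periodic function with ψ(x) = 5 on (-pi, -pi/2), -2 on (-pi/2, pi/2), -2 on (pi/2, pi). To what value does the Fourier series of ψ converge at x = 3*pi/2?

x = 3*pi/2 differs from x = -pi/2 by 1 full period(s), and the series is 2*pi-periodic.
At x = -pi/2 the one-sided limits are ψ(-pi/2^-) = 5 and ψ(-pi/2^+) = -2.
By Dirichlet's theorem the series converges to their average, [(5) + (-2)]/2 = 3/2.

3/2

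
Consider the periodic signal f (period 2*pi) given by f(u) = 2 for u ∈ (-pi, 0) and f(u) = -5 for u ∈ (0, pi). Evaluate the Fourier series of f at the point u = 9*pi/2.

-5

u = 9*pi/2 differs from u = pi/2 by 2 full period(s), and the series is 2*pi-periodic.
f is continuous at u = pi/2 with value -5, so the series converges to -5 there.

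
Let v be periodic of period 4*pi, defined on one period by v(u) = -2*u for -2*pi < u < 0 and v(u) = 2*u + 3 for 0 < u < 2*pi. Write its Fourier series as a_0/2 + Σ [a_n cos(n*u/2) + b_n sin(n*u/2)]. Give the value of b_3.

2/pi

b_3 = (1/(2*pi)) ∫_{-2*pi}^{2*pi} v(u) sin(3*u/2) du.
Split the integral at the breakpoints.
Integrating by parts (boundary term plus one more integral), an antiderivative of (-2*u) sin(3*u/2) is 4*u*cos(3*u/2)/3 - 8*sin(3*u/2)/9; evaluating from -2*pi to 0: ∫_{-2*pi}^{0} (-2*u) sin(3*u/2) du = (0) - (8*pi/3) = -8*pi/3.
Integrating by parts (boundary term plus one more integral), an antiderivative of (2*u + 3) sin(3*u/2) is -4*u*cos(3*u/2)/3 + 8*sin(3*u/2)/9 - 2*cos(3*u/2); evaluating from 0 to 2*pi: ∫_{0}^{2*pi} (2*u + 3) sin(3*u/2) du = (2 + 8*pi/3) - (-2) = 4 + 8*pi/3.
Summing the pieces and multiplying by (1/(2*pi)) gives b_3 = 2/pi.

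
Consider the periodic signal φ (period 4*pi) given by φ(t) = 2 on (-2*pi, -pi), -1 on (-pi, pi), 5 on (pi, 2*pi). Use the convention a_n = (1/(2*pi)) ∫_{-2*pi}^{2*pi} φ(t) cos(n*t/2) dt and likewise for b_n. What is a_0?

a_0 = (1/(2*pi)) ∫_{-2*pi}^{2*pi} φ(t) dt = (1/(2*pi)) · (5*pi) = 5/2.

5/2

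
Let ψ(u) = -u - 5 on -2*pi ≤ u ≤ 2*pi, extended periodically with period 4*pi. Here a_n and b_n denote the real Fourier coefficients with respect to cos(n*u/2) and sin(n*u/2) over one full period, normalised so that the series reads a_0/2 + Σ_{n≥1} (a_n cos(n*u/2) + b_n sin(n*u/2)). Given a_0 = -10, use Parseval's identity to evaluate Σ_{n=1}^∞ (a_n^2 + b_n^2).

Parseval: a_0^2/2 + Σ_{n≥1} (a_n^2+b_n^2) = (1/(2*pi)) ∫_{-2*pi}^{2*pi} ψ(u)^2 du = 8*pi**2/3 + 50.
Subtract a_0^2/2 = 50: Σ (a_n^2+b_n^2) = 8*pi**2/3.

8*pi**2/3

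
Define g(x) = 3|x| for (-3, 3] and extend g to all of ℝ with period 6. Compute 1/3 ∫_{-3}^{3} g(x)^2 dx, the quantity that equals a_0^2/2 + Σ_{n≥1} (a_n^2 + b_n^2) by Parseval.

1/3 ∫_{-3}^{3} g(x)^2 dx = 1/3 · (162) = 54.

54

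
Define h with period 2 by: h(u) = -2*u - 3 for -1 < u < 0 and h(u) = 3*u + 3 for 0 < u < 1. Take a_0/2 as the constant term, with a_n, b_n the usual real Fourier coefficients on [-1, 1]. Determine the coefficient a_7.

-10/(49*pi**2)

a_7 = ∫_{-1}^{1} h(u) cos(7*pi*u) du.
Split the integral at the breakpoints.
Integrating by parts (boundary term plus one more integral), an antiderivative of (-2*u - 3) cos(7*pi*u) is -2*u*sin(7*pi*u)/(7*pi) - 3*sin(7*pi*u)/(7*pi) - 2*cos(7*pi*u)/(49*pi**2); evaluating from -1 to 0: ∫_{-1}^{0} (-2*u - 3) cos(7*pi*u) du = (-2/(49*pi**2)) - (2/(49*pi**2)) = -4/(49*pi**2).
Integrating by parts (boundary term plus one more integral), an antiderivative of (3*u + 3) cos(7*pi*u) is 3*u*sin(7*pi*u)/(7*pi) + 3*sin(7*pi*u)/(7*pi) + 3*cos(7*pi*u)/(49*pi**2); evaluating from 0 to 1: ∫_{0}^{1} (3*u + 3) cos(7*pi*u) du = (-3/(49*pi**2)) - (3/(49*pi**2)) = -6/(49*pi**2).
Summing the pieces gives a_7 = -10/(49*pi**2).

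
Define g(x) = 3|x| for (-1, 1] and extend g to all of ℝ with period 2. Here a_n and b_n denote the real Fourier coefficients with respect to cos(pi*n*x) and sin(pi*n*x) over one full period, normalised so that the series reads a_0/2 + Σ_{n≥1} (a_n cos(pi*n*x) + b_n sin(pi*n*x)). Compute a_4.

a_4 = ∫_{-1}^{1} g(x) cos(4*pi*x) dx.
g is even and cos(4*pi*x) is even, so the integrand is even and a_4 = 2 ∫_0^{1} g(x) cos(4*pi*x) dx.
Integrating by parts (boundary term plus one more integral), an antiderivative of (3*x) cos(4*pi*x) is 3*x*sin(4*pi*x)/(4*pi) + 3*cos(4*pi*x)/(16*pi**2); evaluating from 0 to 1: ∫_{0}^{1} (3*x) cos(4*pi*x) dx = (3/(16*pi**2)) - (3/(16*pi**2)) = 0.
Hence a_4 = 2·(0) = 0.

0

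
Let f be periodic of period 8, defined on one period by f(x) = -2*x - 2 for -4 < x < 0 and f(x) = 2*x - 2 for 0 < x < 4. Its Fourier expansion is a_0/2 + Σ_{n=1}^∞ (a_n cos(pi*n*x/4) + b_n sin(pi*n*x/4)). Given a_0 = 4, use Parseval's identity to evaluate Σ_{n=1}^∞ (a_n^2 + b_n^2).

32/3

Parseval: a_0^2/2 + Σ_{n≥1} (a_n^2+b_n^2) = 1/4 ∫_{-4}^{4} f(x)^2 dx = 56/3.
Subtract a_0^2/2 = 8: Σ (a_n^2+b_n^2) = 32/3.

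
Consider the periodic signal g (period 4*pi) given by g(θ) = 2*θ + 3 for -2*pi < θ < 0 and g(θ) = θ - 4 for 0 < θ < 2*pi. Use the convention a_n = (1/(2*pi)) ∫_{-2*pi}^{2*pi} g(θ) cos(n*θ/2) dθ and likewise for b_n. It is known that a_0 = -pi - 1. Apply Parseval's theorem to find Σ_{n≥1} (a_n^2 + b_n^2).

-21*pi + 49/2 + 37*pi**2/6

Parseval: a_0^2/2 + Σ_{n≥1} (a_n^2+b_n^2) = (1/(2*pi)) ∫_{-2*pi}^{2*pi} g(θ)^2 dθ = -20*pi + 25 + 20*pi**2/3.
Subtract a_0^2/2 = (1 + pi)**2/2: Σ (a_n^2+b_n^2) = -21*pi + 49/2 + 37*pi**2/6.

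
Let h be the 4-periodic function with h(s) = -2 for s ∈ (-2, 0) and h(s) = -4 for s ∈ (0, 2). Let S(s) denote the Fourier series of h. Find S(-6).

s = -6 differs from s = -2 by -1 full period(s), and the series is 4-periodic.
At s = -2 the one-sided limits are h(-2^-) = -4 and h(-2^+) = -2.
By Dirichlet's theorem the series converges to their average, [(-4) + (-2)]/2 = -3.

-3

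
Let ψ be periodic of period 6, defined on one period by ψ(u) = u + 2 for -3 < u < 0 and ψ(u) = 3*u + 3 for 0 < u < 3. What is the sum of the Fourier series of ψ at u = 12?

5/2

u = 12 differs from u = 0 by 2 full period(s), and the series is 6-periodic.
At u = 0 the one-sided limits are ψ(0^-) = 2 and ψ(0^+) = 3.
By Dirichlet's theorem the series converges to their average, [(2) + (3)]/2 = 5/2.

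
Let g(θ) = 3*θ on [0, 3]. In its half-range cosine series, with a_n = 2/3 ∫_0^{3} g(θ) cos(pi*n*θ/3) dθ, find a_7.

-36/(49*pi**2)

a_7 = 2/3 ∫_0^{3} (3*θ) cos(7*pi*θ/3) dθ.
Integrating by parts (boundary term plus one more integral), an antiderivative of (3*θ) cos(7*pi*θ/3) is 9*θ*sin(7*pi*θ/3)/(7*pi) + 27*cos(7*pi*θ/3)/(49*pi**2); evaluating from 0 to 3: ∫_{0}^{3} (3*θ) cos(7*pi*θ/3) dθ = (-27/(49*pi**2)) - (27/(49*pi**2)) = -54/(49*pi**2).
Hence a_7 = (2/3)·(-54/(49*pi**2)) = -36/(49*pi**2).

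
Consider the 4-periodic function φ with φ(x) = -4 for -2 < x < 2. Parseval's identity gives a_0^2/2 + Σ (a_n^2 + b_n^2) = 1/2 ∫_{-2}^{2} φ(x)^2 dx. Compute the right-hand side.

32

1/2 ∫_{-2}^{2} φ(x)^2 dx = 1/2 · (64) = 32.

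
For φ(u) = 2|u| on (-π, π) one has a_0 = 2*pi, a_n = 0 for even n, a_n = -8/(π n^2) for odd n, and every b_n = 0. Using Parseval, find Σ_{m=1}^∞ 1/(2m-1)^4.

pi**4/96

Parseval: a_0^2/2 + Σ a_n^2 = (1/π) ∫_{-π}^{π} φ(u)^2 du = 8*pi**2/3.
Subtract a_0^2/2 = 2*pi**2: Σ a_n^2 = 2*pi**2/3.
Only odd n contribute, with a_n^2 = 64/(π^2 n^4), so Σ_{m≥1} 1/(2m-1)^4 = π^2·(2*pi**2/3)/64 = pi**4/96.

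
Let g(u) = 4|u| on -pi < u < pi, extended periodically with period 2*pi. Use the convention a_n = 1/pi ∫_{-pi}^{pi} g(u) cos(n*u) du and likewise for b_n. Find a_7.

a_7 = 1/pi ∫_{-pi}^{pi} g(u) cos(7*u) du.
g is even and cos(7*u) is even, so the integrand is even and a_7 = 2/pi ∫_0^{pi} g(u) cos(7*u) du.
Integrating by parts (boundary term plus one more integral), an antiderivative of (4*u) cos(7*u) is 4*u*sin(7*u)/7 + 4*cos(7*u)/49; evaluating from 0 to pi: ∫_{0}^{pi} (4*u) cos(7*u) du = (-4/49) - (4/49) = -8/49.
Hence a_7 = (2/pi)·(-8/49) = -16/(49*pi).

-16/(49*pi)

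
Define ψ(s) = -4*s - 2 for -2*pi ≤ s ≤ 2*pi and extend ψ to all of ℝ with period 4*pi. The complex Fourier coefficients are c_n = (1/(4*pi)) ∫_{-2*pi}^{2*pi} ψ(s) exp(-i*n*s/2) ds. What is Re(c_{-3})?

Since ψ is real-valued, Re(c_{-3}) = (1/(4*pi)) ∫_{-2*pi}^{2*pi} ψ(s) cos(-3*s/2) ds = a_{3}/2.
Integrating by parts (boundary term plus one more integral), an antiderivative of (-4*s - 2) cos(-3*s/2) is -8*s*sin(3*s/2)/3 - 4*sin(3*s/2)/3 - 16*cos(3*s/2)/9; evaluating from -2*pi to 2*pi: ∫_{-2*pi}^{2*pi} (-4*s - 2) cos(-3*s/2) ds = (16/9) - (16/9) = 0.
Hence Re(c_{-3}) = (1/(4*pi))·(0) = 0.

0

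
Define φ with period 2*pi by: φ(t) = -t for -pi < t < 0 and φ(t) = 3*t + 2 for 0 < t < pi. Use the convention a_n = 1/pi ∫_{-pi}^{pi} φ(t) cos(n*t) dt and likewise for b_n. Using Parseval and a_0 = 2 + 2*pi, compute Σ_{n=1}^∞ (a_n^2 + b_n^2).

2 + 2*pi + 4*pi**2/3

Parseval: a_0^2/2 + Σ_{n≥1} (a_n^2+b_n^2) = 1/pi ∫_{-pi}^{pi} φ(t)^2 dt = 4 + 6*pi + 10*pi**2/3.
Subtract a_0^2/2 = 2*(1 + pi)**2: Σ (a_n^2+b_n^2) = 2 + 2*pi + 4*pi**2/3.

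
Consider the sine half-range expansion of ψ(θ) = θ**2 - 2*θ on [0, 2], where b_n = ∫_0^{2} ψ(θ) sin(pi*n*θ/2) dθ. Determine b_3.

-32/(27*pi**3)

b_3 = ∫_0^{2} (θ**2 - 2*θ) sin(3*pi*θ/2) dθ.
Integrating by parts twice (tabular method), an antiderivative of (θ**2 - 2*θ) sin(3*pi*θ/2) is -2*θ**2*cos(3*pi*θ/2)/(3*pi) + 8*θ*sin(3*pi*θ/2)/(9*pi**2) + 4*θ*cos(3*pi*θ/2)/(3*pi) - 8*sin(3*pi*θ/2)/(9*pi**2) + 16*cos(3*pi*θ/2)/(27*pi**3); evaluating from 0 to 2: ∫_{0}^{2} (θ**2 - 2*θ) sin(3*pi*θ/2) dθ = (-16/(27*pi**3)) - (16/(27*pi**3)) = -32/(27*pi**3).
Hence b_3 = -32/(27*pi**3).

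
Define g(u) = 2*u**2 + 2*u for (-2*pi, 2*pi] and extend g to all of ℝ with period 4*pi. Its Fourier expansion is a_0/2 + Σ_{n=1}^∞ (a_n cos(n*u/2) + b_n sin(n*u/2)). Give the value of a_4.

2

a_4 = (1/(2*pi)) ∫_{-2*pi}^{2*pi} g(u) cos(2*u) du.
Integrating by parts twice (tabular method), an antiderivative of (2*u**2 + 2*u) cos(2*u) is u**2*sin(2*u) + u*sin(2*u) + u*cos(2*u) - sin(2*u)/2 + cos(2*u)/2; evaluating from -2*pi to 2*pi: ∫_{-2*pi}^{2*pi} (2*u**2 + 2*u) cos(2*u) du = (1/2 + 2*pi) - (1/2 - 2*pi) = 4*pi.
Hence a_4 = (1/(2*pi))·(4*pi) = 2.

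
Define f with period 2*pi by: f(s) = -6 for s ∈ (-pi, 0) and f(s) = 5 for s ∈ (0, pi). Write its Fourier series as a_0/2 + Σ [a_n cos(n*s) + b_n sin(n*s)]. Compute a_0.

-1

a_0 = 1/pi ∫_{-pi}^{pi} f(s) ds = 1/pi · (-pi) = -1.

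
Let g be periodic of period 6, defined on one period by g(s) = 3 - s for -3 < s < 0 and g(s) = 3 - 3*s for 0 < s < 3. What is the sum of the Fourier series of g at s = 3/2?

g is continuous at s = 3/2 with value -3/2, so the series converges to -3/2 there.

-3/2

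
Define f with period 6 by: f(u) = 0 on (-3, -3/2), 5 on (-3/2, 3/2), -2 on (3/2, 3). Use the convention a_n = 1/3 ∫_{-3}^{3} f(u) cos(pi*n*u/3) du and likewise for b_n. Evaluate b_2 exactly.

2/pi

b_2 = 1/3 ∫_{-3}^{3} f(u) sin(2*pi*u/3) du.
Split the integral at the breakpoints.
∫_{-3}^{-3/2} (0) sin(2*pi*u/3) du = 0.
Directly, an antiderivative of (5) sin(2*pi*u/3) is -15*cos(2*pi*u/3)/(2*pi); evaluating from -3/2 to 3/2: ∫_{-3/2}^{3/2} (5) sin(2*pi*u/3) du = (15/(2*pi)) - (15/(2*pi)) = 0.
Directly, an antiderivative of (-2) sin(2*pi*u/3) is 3*cos(2*pi*u/3)/pi; evaluating from 3/2 to 3: ∫_{3/2}^{3} (-2) sin(2*pi*u/3) du = (3/pi) - (-3/pi) = 6/pi.
Summing the pieces and multiplying by (1/3) gives b_2 = 2/pi.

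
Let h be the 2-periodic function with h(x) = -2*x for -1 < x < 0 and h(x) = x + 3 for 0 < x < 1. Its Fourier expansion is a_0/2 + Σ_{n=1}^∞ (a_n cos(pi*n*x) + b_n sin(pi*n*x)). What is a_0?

a_0 = ∫_{-1}^{1} h(x) dx = 9/2.

9/2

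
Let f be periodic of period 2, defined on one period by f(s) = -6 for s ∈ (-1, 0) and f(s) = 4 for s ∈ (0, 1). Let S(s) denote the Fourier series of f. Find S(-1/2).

f is continuous at s = -1/2 with value -6, so the series converges to -6 there.

-6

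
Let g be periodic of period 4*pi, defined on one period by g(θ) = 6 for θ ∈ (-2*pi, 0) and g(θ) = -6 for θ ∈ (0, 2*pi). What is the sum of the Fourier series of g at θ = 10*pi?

θ = 10*pi differs from θ = 2*pi by 2 full period(s), and the series is 4*pi-periodic.
At θ = 2*pi the one-sided limits are g(2*pi^-) = -6 and g(2*pi^+) = 6.
By Dirichlet's theorem the series converges to their average, [(-6) + (6)]/2 = 0.

0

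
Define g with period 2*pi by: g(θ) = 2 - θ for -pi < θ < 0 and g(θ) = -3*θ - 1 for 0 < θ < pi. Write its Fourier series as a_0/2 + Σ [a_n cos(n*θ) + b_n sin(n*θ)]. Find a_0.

1 - pi

a_0 = 1/pi ∫_{-pi}^{pi} g(θ) dθ = 1/pi · (pi*(1 - pi)) = 1 - pi.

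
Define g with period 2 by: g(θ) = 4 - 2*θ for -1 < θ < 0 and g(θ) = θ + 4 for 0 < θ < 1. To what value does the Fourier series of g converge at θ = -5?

θ = -5 differs from θ = -1 by -2 full period(s), and the series is 2-periodic.
At θ = -1 the one-sided limits are g(-1^-) = 5 and g(-1^+) = 6.
By Dirichlet's theorem the series converges to their average, [(5) + (6)]/2 = 11/2.

11/2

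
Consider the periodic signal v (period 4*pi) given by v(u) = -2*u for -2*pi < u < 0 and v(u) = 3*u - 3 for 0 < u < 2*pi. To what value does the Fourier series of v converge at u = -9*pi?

u = -9*pi differs from u = -pi by -2 full period(s), and the series is 4*pi-periodic.
v is continuous at u = -pi with value 2*pi, so the series converges to 2*pi there.

2*pi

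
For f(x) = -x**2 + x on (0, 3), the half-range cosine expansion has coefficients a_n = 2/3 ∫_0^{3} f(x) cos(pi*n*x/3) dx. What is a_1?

a_1 = 2/3 ∫_0^{3} (-x**2 + x) cos(pi*x/3) dx.
Integrating by parts twice (tabular method), an antiderivative of (-x**2 + x) cos(pi*x/3) is -3*x**2*sin(pi*x/3)/pi + 3*x*sin(pi*x/3)/pi - 18*x*cos(pi*x/3)/pi**2 + 54*sin(pi*x/3)/pi**3 + 9*cos(pi*x/3)/pi**2; evaluating from 0 to 3: ∫_{0}^{3} (-x**2 + x) cos(pi*x/3) dx = (45/pi**2) - (9/pi**2) = 36/pi**2.
Hence a_1 = (2/3)·(36/pi**2) = 24/pi**2.

24/pi**2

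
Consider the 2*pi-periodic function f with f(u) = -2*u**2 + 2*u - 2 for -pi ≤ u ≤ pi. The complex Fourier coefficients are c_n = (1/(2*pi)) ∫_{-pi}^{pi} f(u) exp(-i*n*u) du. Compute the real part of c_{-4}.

-1/4

Since f is real-valued, Re(c_{-4}) = (1/(2*pi)) ∫_{-pi}^{pi} f(u) cos(-4*u) du = a_{4}/2.
Integrating by parts twice (tabular method), an antiderivative of (-2*u**2 + 2*u - 2) cos(-4*u) is -u**2*sin(4*u)/2 + u*sin(4*u)/2 - u*cos(4*u)/4 - 7*sin(4*u)/16 + cos(4*u)/8; evaluating from -pi to pi: ∫_{-pi}^{pi} (-2*u**2 + 2*u - 2) cos(-4*u) du = (1/8 - pi/4) - (1/8 + pi/4) = -pi/2.
Hence Re(c_{-4}) = (1/(2*pi))·(-pi/2) = -1/4.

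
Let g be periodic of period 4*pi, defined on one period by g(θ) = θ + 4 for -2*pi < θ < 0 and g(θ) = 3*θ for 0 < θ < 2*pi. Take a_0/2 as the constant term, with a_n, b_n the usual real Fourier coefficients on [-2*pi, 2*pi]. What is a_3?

-8/(9*pi)

a_3 = (1/(2*pi)) ∫_{-2*pi}^{2*pi} g(θ) cos(3*θ/2) dθ.
Split the integral at the breakpoints.
Integrating by parts (boundary term plus one more integral), an antiderivative of (θ + 4) cos(3*θ/2) is 2*θ*sin(3*θ/2)/3 + 8*sin(3*θ/2)/3 + 4*cos(3*θ/2)/9; evaluating from -2*pi to 0: ∫_{-2*pi}^{0} (θ + 4) cos(3*θ/2) dθ = (4/9) - (-4/9) = 8/9.
Integrating by parts (boundary term plus one more integral), an antiderivative of (3*θ) cos(3*θ/2) is 2*θ*sin(3*θ/2) + 4*cos(3*θ/2)/3; evaluating from 0 to 2*pi: ∫_{0}^{2*pi} (3*θ) cos(3*θ/2) dθ = (-4/3) - (4/3) = -8/3.
Summing the pieces and multiplying by (1/(2*pi)) gives a_3 = -8/(9*pi).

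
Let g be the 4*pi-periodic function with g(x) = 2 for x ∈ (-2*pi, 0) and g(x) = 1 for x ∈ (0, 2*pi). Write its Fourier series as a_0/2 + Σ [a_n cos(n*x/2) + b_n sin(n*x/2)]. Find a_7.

a_7 = (1/(2*pi)) ∫_{-2*pi}^{2*pi} g(x) cos(7*x/2) dx.
Split the integral at the breakpoints.
Directly, an antiderivative of (2) cos(7*x/2) is 4*sin(7*x/2)/7; evaluating from -2*pi to 0: ∫_{-2*pi}^{0} (2) cos(7*x/2) dx = (0) - (0) = 0.
Directly, an antiderivative of (1) cos(7*x/2) is 2*sin(7*x/2)/7; evaluating from 0 to 2*pi: ∫_{0}^{2*pi} (1) cos(7*x/2) dx = (0) - (0) = 0.
Summing the pieces and multiplying by (1/(2*pi)) gives a_7 = 0.

0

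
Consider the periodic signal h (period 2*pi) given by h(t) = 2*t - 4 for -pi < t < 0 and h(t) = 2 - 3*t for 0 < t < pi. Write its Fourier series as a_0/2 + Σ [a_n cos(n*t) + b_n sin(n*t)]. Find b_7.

(12 - pi)/(7*pi)

b_7 = 1/pi ∫_{-pi}^{pi} h(t) sin(7*t) dt.
Split the integral at the breakpoints.
Integrating by parts (boundary term plus one more integral), an antiderivative of (2*t - 4) sin(7*t) is -2*t*cos(7*t)/7 + 2*sin(7*t)/49 + 4*cos(7*t)/7; evaluating from -pi to 0: ∫_{-pi}^{0} (2*t - 4) sin(7*t) dt = (4/7) - (-2*pi/7 - 4/7) = 2*pi/7 + 8/7.
Integrating by parts (boundary term plus one more integral), an antiderivative of (2 - 3*t) sin(7*t) is 3*t*cos(7*t)/7 - 3*sin(7*t)/49 - 2*cos(7*t)/7; evaluating from 0 to pi: ∫_{0}^{pi} (2 - 3*t) sin(7*t) dt = (2/7 - 3*pi/7) - (-2/7) = 4/7 - 3*pi/7.
Summing the pieces and multiplying by (1/pi) gives b_7 = (12 - pi)/(7*pi).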